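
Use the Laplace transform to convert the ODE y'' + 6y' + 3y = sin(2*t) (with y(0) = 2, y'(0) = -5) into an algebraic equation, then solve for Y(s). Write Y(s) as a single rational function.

Y(s) = (2*s^3 + 7*s^2 + 8*s + 30)/(s^4 + 6*s^3 + 7*s^2 + 24*s + 12)

Take the Laplace transform of both sides.
The derivative rules (L{y''} = s^2 Y - s·y(0) - y'(0) and L{y'} = sY - y(0), with y(0) = 2, y'(0) = -5) turn the left side into (s^2 + 6*s + 3)Y - (2*s + 7).
The right side is L{sin(2*t)} = 2/(s^2 + 4).
So (s^2 + 6*s + 3)Y = 2/(s^2 + 4) + (2*s + 7).
Isolate Y and clear denominators.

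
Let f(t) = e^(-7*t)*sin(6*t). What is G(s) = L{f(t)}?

L{sin(6t)} = 6/(s^2 + 36).
By the first shifting theorem, multiplying by e^(-7t) replaces s with s + 7.

G(s) = 6/((s + 7)^2 + 36)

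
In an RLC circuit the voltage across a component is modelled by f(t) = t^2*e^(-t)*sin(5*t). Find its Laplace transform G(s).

L{sin(5t)} = 5/(s^2 + 25).
Multiplying by e^(-t) shifts s → s + 1, so L{e^(-t)*sin(5*t)} = 5/((s + 1)^2 + 25).
Then apply L{t^2·g(t)} = (-1)^2 d^2/ds^2[H(s)] with H(s) = 5/((s + 1)^2 + 25):
differentiating 2 times and applying the sign gives 10*(3*s^2 + 6*s - 22)/(s^2 + 2*s + 26)^3.

G(s) = 10*(3*s^2 + 6*s - 22)/(s^2 + 2*s + 26)^3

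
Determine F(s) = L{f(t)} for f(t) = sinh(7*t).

F(s) = 7/(s^2 - 49)

L{sinh(7t)} = 7/(s^2 - 49).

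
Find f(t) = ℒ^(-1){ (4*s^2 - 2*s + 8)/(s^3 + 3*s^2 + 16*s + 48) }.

Factor the denominator: s^3 + 3*s^2 + 16*s + 48 = (s + 3)*(s^2 + 16).
Partial fraction decomposition gives [2/(s + 3)] + [2*s/(s^2 + 16)] + [-8/(s^2 + 16)].
Invert each term: 2/(s + 3) ↔ 2e^(-3t); 2·s/(s^2 + 16) ↔ 2cos(4t); -2·4/(s^2 + 16) ↔ -2sin(4t).

f(t) = -2*sin(4*t) + 2*cos(4*t) + 2*exp(-3*t)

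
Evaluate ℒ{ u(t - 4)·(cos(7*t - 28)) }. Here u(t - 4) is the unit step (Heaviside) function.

s*exp(-4*s)/(s^2 + 49)

By the second shifting theorem, L{u(t - c)·g(t - c)} = e^(-cs)·G(s) with c = 4 and G(s) = L{g(t)}.
L{cos(7t)} = s/(s^2 + 49).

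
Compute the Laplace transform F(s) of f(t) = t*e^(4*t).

L{e^(4t)} = 1/(s - 4).
Then apply L{t·g(t)} = -d/ds[G(s)] with G(s) = 1/(s - 4):
differentiating 1 time and applying the sign gives (s - 4)^(-2).

F(s) = (s - 4)^(-2)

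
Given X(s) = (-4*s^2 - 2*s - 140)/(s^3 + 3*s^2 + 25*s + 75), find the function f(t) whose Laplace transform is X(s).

Factor the denominator: s^3 + 3*s^2 + 25*s + 75 = (s + 3)*(s^2 + 25).
Partial fraction decomposition gives [-5/(s + 3)] + [s/(s^2 + 25)] + [-5/(s^2 + 25)].
Invert each term: -5/(s + 3) ↔ -5e^(-3t); 1·s/(s^2 + 25) ↔ cos(5t); -1·5/(s^2 + 25) ↔ -sin(5t).

f(t) = -sin(5*t) + cos(5*t) - 5*exp(-3*t)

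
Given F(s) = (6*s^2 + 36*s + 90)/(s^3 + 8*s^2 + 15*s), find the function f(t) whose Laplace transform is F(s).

f(t) = 6 - 6*exp(-3*t) + 6*exp(-5*t)

Factor the denominator: s^3 + 8*s^2 + 15*s = s*(s + 3)*(s + 5).
Partial fraction decomposition gives [6/s] + [6/(s + 5)] + [-6/(s + 3)].
Invert each term: 6/(s - 0) ↔ 6e^(0t); 6/(s + 5) ↔ 6e^(-5t); -6/(s + 3) ↔ -6e^(-3t).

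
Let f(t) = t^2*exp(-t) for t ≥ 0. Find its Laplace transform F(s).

F(s) = 2/(s + 1)^3

L{e^(-t)} = 1/(s + 1).
Then apply L{t^2·g(t)} = (-1)^2 d^2/ds^2[G(s)] with G(s) = 1/(s + 1):
differentiating 2 times and applying the sign gives 2/(s + 1)^3.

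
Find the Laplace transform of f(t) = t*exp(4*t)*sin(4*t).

8*(s - 4)/(s^2 - 8*s + 32)^2

L{sin(4t)} = 4/(s^2 + 16).
Multiplying by e^(4t) shifts s → s - 4, so L{exp(4*t)*sin(4*t)} = 4/((s - 4)^2 + 16).
Then apply L{t·g(t)} = -d/ds[H(s)] with H(s) = 4/((s - 4)^2 + 16):
differentiating 1 time and applying the sign gives 8*(s - 4)/(s^2 - 8*s + 32)^2.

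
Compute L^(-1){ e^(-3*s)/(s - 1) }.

Heaviside(t - 3)*(exp(t - 3))

The factor e^(-3s) signals a time shift by c = 3 (second shifting theorem).
L{e^(t)} = 1/(s - 1), so L^-1{1/(s - 1)} = e^(t).
Hence the inverse is u(t - 3) times that function evaluated at t - 3.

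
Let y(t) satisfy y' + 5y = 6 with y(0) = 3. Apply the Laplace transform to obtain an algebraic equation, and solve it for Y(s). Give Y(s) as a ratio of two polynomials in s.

Y(s) = (3*s + 6)/(s^2 + 5*s)

Take the Laplace transform of both sides.
Using L{y'} = sY - y(0) = sY - 3, the left side becomes (s + 5)Y - (3).
The right side is L{6} = 6/s.
So (s + 5)Y = 6/s + (3).
Isolate Y and clear denominators.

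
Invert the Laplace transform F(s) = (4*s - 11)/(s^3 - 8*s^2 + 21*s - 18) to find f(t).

f(t) = t*exp(3*t) + 3*exp(3*t) - 3*exp(2*t)

Factor the denominator: s^3 - 8*s^2 + 21*s - 18 = (s - 3)^2*(s - 2).
Partial fraction decomposition gives [3/(s - 3)] + [(s - 3)^(-2)] + [-3/(s - 2)].
Invert each term: 3/(s - 3) ↔ 3e^(3t); 1/(s - 3)^2 ↔ t·e^(3t); -3/(s - 2) ↔ -3e^(2t).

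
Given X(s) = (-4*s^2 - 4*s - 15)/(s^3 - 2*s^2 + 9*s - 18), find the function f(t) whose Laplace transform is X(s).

Factor the denominator: s^3 - 2*s^2 + 9*s - 18 = (s - 2)*(s^2 + 9).
Partial fraction decomposition gives [-3/(s - 2)] + [-s/(s^2 + 9)] + [-6/(s^2 + 9)].
Invert each term: -3/(s - 2) ↔ -3e^(2t); -1·s/(s^2 + 9) ↔ -cos(3t); -2·3/(s^2 + 9) ↔ -2sin(3t).

f(t) = -3*exp(2*t) - 2*sin(3*t) - cos(3*t)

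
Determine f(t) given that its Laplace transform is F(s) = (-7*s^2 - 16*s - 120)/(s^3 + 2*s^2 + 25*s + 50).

f(t) = -2*sin(5*t) - 3*cos(5*t) - 4*exp(-2*t)

Factor the denominator: s^3 + 2*s^2 + 25*s + 50 = (s + 2)*(s^2 + 25).
Partial fraction decomposition gives [-4/(s + 2)] + [-3*s/(s^2 + 25)] + [-10/(s^2 + 25)].
Invert each term: -4/(s + 2) ↔ -4e^(-2t); -3·s/(s^2 + 25) ↔ -3cos(5t); -2·5/(s^2 + 25) ↔ -2sin(5t).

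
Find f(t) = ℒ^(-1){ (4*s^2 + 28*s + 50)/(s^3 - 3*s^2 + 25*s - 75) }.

f(t) = 5*exp(3*t) + 5*sin(5*t) - cos(5*t)

Factor the denominator: s^3 - 3*s^2 + 25*s - 75 = (s - 3)*(s^2 + 25).
Partial fraction decomposition gives [5/(s - 3)] + [-s/(s^2 + 25)] + [25/(s^2 + 25)].
Invert each term: 5/(s - 3) ↔ 5e^(3t); -1·s/(s^2 + 25) ↔ -cos(5t); 5·5/(s^2 + 25) ↔ 5sin(5t).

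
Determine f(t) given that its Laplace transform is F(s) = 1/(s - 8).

Since L{e^(8t)} = 1/(s - 8), the inverse is e^(8*t).

f(t) = exp(8*t)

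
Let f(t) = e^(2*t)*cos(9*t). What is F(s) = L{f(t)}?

L{cos(9t)} = s/(s^2 + 81).
By the first shifting theorem, multiplying by e^(2t) replaces s with s - 2.

F(s) = (s - 2)/((s - 2)^2 + 81)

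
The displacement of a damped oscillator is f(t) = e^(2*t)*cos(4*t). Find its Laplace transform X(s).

X(s) = (s - 2)/((s - 2)^2 + 16)

L{cos(4t)} = s/(s^2 + 16).
By the first shifting theorem, multiplying by e^(2t) replaces s with s - 2.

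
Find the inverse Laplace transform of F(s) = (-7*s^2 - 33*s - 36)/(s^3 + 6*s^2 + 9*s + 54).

Factor the denominator: s^3 + 6*s^2 + 9*s + 54 = (s + 6)*(s^2 + 9).
Partial fraction decomposition gives [-2/(s + 6)] + [-5*s/(s^2 + 9)] + [-3/(s^2 + 9)].
Invert each term: -2/(s + 6) ↔ -2e^(-6t); -5·s/(s^2 + 9) ↔ -5cos(3t); -1·3/(s^2 + 9) ↔ -sin(3t).

-sin(3*t) - 5*cos(3*t) - 2*exp(-6*t)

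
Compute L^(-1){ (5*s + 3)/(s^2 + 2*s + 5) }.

Complete the square in the denominator: s^2 + 2*s + 5 = (s + 1)^2 + 2^2.
Split the numerator to match: 5*s + 3 = 5·(s + 1) - 1·2.
Invert each term: 5·(s + 1)/((s + 1)^2 + 4) ↔ 5e^(-t)cos(2t); -1·2/((s + 1)^2 + 4) ↔ -e^(-t)sin(2t).

-exp(-t)*sin(2*t) + 5*exp(-t)*cos(2*t)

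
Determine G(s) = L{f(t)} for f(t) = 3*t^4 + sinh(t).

By linearity of the Laplace transform, transform each term separately.
L{sinh(t)} = 1/(s^2 - 1); (3)·[L{t^4} = 4!/s^5 = 24/s^5].

G(s) = 1/(s^2 - 1) + 72/s^5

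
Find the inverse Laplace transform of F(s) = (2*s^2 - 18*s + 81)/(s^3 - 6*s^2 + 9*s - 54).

exp(6*t) - 4*sin(3*t) + cos(3*t)

Factor the denominator: s^3 - 6*s^2 + 9*s - 54 = (s - 6)*(s^2 + 9).
Partial fraction decomposition gives [1/(s - 6)] + [s/(s^2 + 9)] + [-12/(s^2 + 9)].
Invert each term: 1/(s - 6) ↔ e^(6t); 1·s/(s^2 + 9) ↔ cos(3t); -4·3/(s^2 + 9) ↔ -4sin(3t).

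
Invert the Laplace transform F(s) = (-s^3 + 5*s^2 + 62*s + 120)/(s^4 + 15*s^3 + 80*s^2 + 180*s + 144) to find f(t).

f(t) = 3*exp(-2*t) - 2*exp(-3*t) + 4*exp(-4*t) - 6*exp(-6*t)

Factor the denominator: s^4 + 15*s^3 + 80*s^2 + 180*s + 144 = (s + 2)*(s + 3)*(s + 4)*(s + 6).
Partial fraction decomposition gives [-2/(s + 3)] + [3/(s + 2)] + [4/(s + 4)] + [-6/(s + 6)].
Invert each term: -2/(s + 3) ↔ -2e^(-3t); 3/(s + 2) ↔ 3e^(-2t); 4/(s + 4) ↔ 4e^(-4t); -6/(s + 6) ↔ -6e^(-6t).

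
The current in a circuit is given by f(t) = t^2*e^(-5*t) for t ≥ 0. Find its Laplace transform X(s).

X(s) = 2/(s + 5)^3

L{e^(-5t)} = 1/(s + 5).
Then apply L{t^2·g(t)} = (-1)^2 d^2/ds^2[G(s)] with G(s) = 1/(s + 5):
differentiating 2 times and applying the sign gives 2/(s + 5)^3.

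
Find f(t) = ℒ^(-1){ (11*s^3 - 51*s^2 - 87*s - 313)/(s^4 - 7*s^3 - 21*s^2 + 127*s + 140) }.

Factor the denominator: s^4 - 7*s^3 - 21*s^2 + 127*s + 140 = (s - 7)*(s - 5)*(s + 1)*(s + 4).
Partial fraction decomposition gives [-2/(s + 1)] + [2/(s - 7)] + [5/(s + 4)] + [6/(s - 5)].
Invert each term: -2/(s + 1) ↔ -2e^(-t); 2/(s - 7) ↔ 2e^(7t); 5/(s + 4) ↔ 5e^(-4t); 6/(s - 5) ↔ 6e^(5t).

f(t) = 2*exp(7*t) + 6*exp(5*t) - 2*exp(-t) + 5*exp(-4*t)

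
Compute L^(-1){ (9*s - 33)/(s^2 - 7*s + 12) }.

Factor the denominator: s^2 - 7*s + 12 = (s - 4)*(s - 3).
Partial fraction decomposition gives [3/(s - 4)] + [6/(s - 3)].
Invert each term: 3/(s - 4) ↔ 3e^(4t); 6/(s - 3) ↔ 6e^(3t).

3*exp(4*t) + 6*exp(3*t)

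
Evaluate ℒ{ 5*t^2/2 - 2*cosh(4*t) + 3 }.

-2*s/(s^2 - 16) + 3/s + 5/s^3

Apply the Laplace transform termwise.
L{3} = 3/s; (-2)·[L{cosh(4t)} = s/(s^2 - 16)]; (5/2)·[L{t^2} = 2!/s^3 = 2/s^3].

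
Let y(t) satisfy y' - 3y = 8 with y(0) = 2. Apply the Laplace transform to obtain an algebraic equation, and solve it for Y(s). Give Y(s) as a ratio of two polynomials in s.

Laplace-transform each side.
Using L{y'} = sY - y(0) = sY - 2, the left side becomes (s - 3)Y - (2).
The right side is L{8} = 8/s.
So (s - 3)Y = 8/s + (2).
Isolate Y and clear denominators.

Y(s) = (2*s + 8)/(s^2 - 3*s)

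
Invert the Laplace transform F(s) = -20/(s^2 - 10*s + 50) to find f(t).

f(t) = -4*exp(5*t)*sin(5*t)

Rewrite the denominator: s^2 - 10*s + 50 = (s - 5)^2 + 25.
The form in (s - 5) signals a first-shifting-theorem factor e^(5t).
Since L{sin(5t)} = 5/(s^2 + 25), the inverse is e^(5*t)*sin(5*t), scaled by -4.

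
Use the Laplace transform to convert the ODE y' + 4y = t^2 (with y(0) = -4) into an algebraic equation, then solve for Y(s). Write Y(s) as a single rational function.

Take the Laplace transform of both sides.
With L{y'} = sY - y(0) = sY - (-4): the LHS transforms to (s + 4)Y - (-4).
The right side is L{t^2} = 2/s^3.
So (s + 4)Y = 2/s^3 + (-4).
Divide through and combine into a single rational function.

Y(s) = (-4*s^3 + 2)/(s^4 + 4*s^3)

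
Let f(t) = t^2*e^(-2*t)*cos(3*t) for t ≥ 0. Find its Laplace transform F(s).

F(s) = 2*(s + 2)*(s^2 + 4*s - 23)/(s^2 + 4*s + 13)^3

L{cos(3t)} = s/(s^2 + 9).
Multiplying by e^(-2t) shifts s → s + 2, so L{e^(-2*t)*cos(3*t)} = (s + 2)/((s + 2)^2 + 9).
Then apply L{t^2·g(t)} = (-1)^2 d^2/ds^2[G(s)] with G(s) = (s + 2)/((s + 2)^2 + 9):
differentiating 2 times and applying the sign gives 2*(s + 2)*(s^2 + 4*s - 23)/(s^2 + 4*s + 13)^3.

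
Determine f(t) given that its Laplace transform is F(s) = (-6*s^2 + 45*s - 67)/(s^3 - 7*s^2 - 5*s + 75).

f(t) = t*exp(5*t) - 2*exp(5*t) - 4*exp(-3*t)

Factor the denominator: s^3 - 7*s^2 - 5*s + 75 = (s - 5)^2*(s + 3).
Partial fraction decomposition gives [-2/(s - 5)] + [(s - 5)^(-2)] + [-4/(s + 3)].
Invert each term: -2/(s - 5) ↔ -2e^(5t); 1/(s - 5)^2 ↔ t·e^(5t); -4/(s + 3) ↔ -4e^(-3t).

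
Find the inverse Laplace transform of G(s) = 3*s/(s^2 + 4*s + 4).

-6*t*exp(-2*t) + 3*exp(-2*t)

Factor the denominator: s^2 + 4*s + 4 = (s + 2)^2.
Partial fraction decomposition gives [3/(s + 2)] + [-6/(s + 2)^2].
Invert each term: 3/(s + 2) ↔ 3e^(-2t); -6/(s + 2)^2 ↔ -6t·e^(-2t).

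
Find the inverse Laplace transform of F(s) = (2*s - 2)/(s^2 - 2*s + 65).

Rewrite the denominator: s^2 - 2*s + 65 = (s - 1)^2 + 64.
The form in (s - 1) signals a first-shifting-theorem factor e^(t).
Since L{cos(8t)} = s/(s^2 + 64), the inverse is exp(t)*cos(8*t), scaled by 2.

2*exp(t)*cos(8*t)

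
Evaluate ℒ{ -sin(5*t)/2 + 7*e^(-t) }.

Apply the Laplace transform termwise.
(-1/2)·[L{sin(5t)} = 5/(s^2 + 25)]; (7)·[L{e^(-t)} = 1/(s + 1)].

-5/(2*(s^2 + 25)) + 7/(s + 1)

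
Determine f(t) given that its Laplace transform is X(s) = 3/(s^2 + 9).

Since L{sin(3t)} = 3/(s^2 + 9), the inverse is sin(3*t).

f(t) = sin(3*t)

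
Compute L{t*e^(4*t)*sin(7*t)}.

L{sin(7t)} = 7/(s^2 + 49).
Multiplying by e^(4t) shifts s → s - 4, so L{e^(4*t)*sin(7*t)} = 7/((s - 4)^2 + 49).
Then apply L{t·g(t)} = -d/ds[G(s)] with G(s) = 7/((s - 4)^2 + 49):
differentiating 1 time and applying the sign gives 14*(s - 4)/(s^2 - 8*s + 65)^2.

14*(s - 4)/(s^2 - 8*s + 65)^2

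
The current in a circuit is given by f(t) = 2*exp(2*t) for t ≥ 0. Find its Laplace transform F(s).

L{2} = 2/s.
By the first shifting theorem, multiplying by e^(2t) replaces s with s - 2.

F(s) = 2/(s - 2)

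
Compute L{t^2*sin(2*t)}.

4*(3*s^2 - 4)/(s^2 + 4)^3

L{sin(2t)} = 2/(s^2 + 4).
Then apply L{t^2·g(t)} = (-1)^2 d^2/ds^2[G(s)] with G(s) = 2/(s^2 + 4):
differentiating 2 times and applying the sign gives 4*(3*s^2 - 4)/(s^2 + 4)^3.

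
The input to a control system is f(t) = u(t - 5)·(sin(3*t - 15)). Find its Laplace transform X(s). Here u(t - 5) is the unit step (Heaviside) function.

By the second shifting theorem, L{u(t - c)·g(t - c)} = e^(-cs)·G(s) with c = 5 and G(s) = L{g(t)}.
L{sin(3t)} = 3/(s^2 + 9).

X(s) = 3*exp(-5*s)/(s^2 + 9)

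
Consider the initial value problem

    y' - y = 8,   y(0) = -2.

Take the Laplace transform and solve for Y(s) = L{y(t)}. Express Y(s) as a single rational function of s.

Y(s) = (-2*s + 8)/(s^2 - s)

Apply the Laplace transform to the equation.
The derivative rules (L{y'} = sY - y(0) = sY - (-2)) turn the left side into (s - 1)Y - (-2).
The right side is L{8} = 8/s.
So (s - 1)Y = 8/s + (-2).
Solve for Y(s) and write it as one ratio of polynomials.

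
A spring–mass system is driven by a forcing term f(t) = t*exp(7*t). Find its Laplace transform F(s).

L{t} = 1!/s^2 = 1/s^2.
By the first shifting theorem, multiplying by e^(7t) replaces s with s - 7.

F(s) = (s - 7)^(-2)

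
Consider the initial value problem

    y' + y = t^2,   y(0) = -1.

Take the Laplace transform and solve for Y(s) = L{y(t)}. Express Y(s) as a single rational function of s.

Y(s) = (-s^3 + 2)/(s^4 + s^3)

Laplace-transform each side.
Using L{y'} = sY - y(0) = sY - (-1), the left side becomes (s + 1)Y - (-1).
The right side is L{t^2} = 2/s^3.
So (s + 1)Y = 2/s^3 + (-1).
Divide through and combine into a single rational function.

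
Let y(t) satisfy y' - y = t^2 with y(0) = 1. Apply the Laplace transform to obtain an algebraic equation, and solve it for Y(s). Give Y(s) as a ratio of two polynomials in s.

Y(s) = (s^3 + 2)/(s^4 - s^3)

Laplace-transform each side.
With L{y'} = sY - y(0) = sY - 1: the LHS transforms to (s - 1)Y - (1).
The right side is L{t^2} = 2/s^3.
So (s - 1)Y = 2/s^3 + (1).
Isolate Y and clear denominators.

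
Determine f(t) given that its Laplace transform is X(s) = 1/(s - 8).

Since L{e^(8t)} = 1/(s - 8), the inverse is e^(8*t).

f(t) = exp(8*t)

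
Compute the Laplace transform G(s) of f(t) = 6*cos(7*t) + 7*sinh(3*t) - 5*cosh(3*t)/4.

G(s) = 6*s/(s^2 + 49) - 5*s/(4*(s^2 - 9)) + 21/(s^2 - 9)

The transform is linear, so treat each term independently.
(-5/4)·[L{cosh(3t)} = s/(s^2 - 9)]; (6)·[L{cos(7t)} = s/(s^2 + 49)]; (7)·[L{sinh(3t)} = 3/(s^2 - 9)].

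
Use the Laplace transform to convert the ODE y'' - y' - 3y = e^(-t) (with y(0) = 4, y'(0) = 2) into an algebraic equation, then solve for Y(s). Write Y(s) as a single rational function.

Transform both sides with L{·}.
The derivative rules (L{y''} = s^2 Y - s·y(0) - y'(0) and L{y'} = sY - y(0), with y(0) = 4, y'(0) = 2) turn the left side into (s^2 - s - 3)Y - (4*s - 2).
The right side is L{e^(-t)} = 1/(s + 1).
So (s^2 - s - 3)Y = 1/(s + 1) + (4*s - 2).
Solve for Y(s) and write it as one ratio of polynomials.

Y(s) = (4*s^2 + 2*s - 1)/(s^3 - 4*s - 3)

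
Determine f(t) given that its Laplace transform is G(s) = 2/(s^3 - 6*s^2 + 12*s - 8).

f(t) = t^2*exp(2*t)

Rewrite the denominator: s^3 - 6*s^2 + 12*s - 8 = (s - 2)^3.
The form in (s - 2) signals a first-shifting-theorem factor e^(2t).
Since L{t^2} = 2!/s^3 = 2/s^3, the inverse is t^2*e^(2*t).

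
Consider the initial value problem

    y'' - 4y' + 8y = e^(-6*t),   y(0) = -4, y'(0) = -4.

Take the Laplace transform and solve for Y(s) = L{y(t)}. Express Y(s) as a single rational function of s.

Y(s) = (-4*s^2 - 12*s + 73)/(s^3 + 2*s^2 - 16*s + 48)

Take the Laplace transform of both sides.
The derivative rules (L{y''} = s^2 Y - s·y(0) - y'(0) and L{y'} = sY - y(0), with y(0) = -4, y'(0) = -4) turn the left side into (s^2 - 4*s + 8)Y - (-4*s + 12).
The right side is L{e^(-6*t)} = 1/(s + 6).
So (s^2 - 4*s + 8)Y = 1/(s + 6) + (-4*s + 12).
Divide through and combine into a single rational function.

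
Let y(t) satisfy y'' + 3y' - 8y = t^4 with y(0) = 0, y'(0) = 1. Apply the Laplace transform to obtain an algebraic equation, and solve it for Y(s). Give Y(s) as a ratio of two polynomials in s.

Laplace-transform each side.
The derivative rules (L{y''} = s^2 Y - s·y(0) - y'(0) and L{y'} = sY - y(0), with y(0) = 0, y'(0) = 1) turn the left side into (s^2 + 3*s - 8)Y - (1).
The right side is L{t^4} = 24/s^5.
So (s^2 + 3*s - 8)Y = 24/s^5 + (1).
Divide through and combine into a single rational function.

Y(s) = (s^5 + 24)/(s^7 + 3*s^6 - 8*s^5)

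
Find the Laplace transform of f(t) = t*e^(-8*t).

L{t} = 1!/s^2 = 1/s^2.
By the first shifting theorem, multiplying by e^(-8t) replaces s with s + 8.

(s + 8)^(-2)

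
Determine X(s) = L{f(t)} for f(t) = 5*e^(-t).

L{5} = 5/s.
By the first shifting theorem, multiplying by e^(-t) replaces s with s + 1.

X(s) = 5/(s + 1)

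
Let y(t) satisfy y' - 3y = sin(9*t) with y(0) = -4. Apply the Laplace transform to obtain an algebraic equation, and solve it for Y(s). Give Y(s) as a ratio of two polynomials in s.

Laplace-transform each side.
Using L{y'} = sY - y(0) = sY - (-4), the left side becomes (s - 3)Y - (-4).
The right side is L{sin(9*t)} = 9/(s^2 + 81).
So (s - 3)Y = 9/(s^2 + 81) + (-4).
Solve for Y(s) and write it as one ratio of polynomials.

Y(s) = (-4*s^2 - 315)/(s^3 - 3*s^2 + 81*s - 243)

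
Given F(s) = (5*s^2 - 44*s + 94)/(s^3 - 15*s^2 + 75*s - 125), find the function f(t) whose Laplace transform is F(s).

f(t) = -t^2*exp(5*t)/2 + 6*t*exp(5*t) + 5*exp(5*t)

Factor the denominator: s^3 - 15*s^2 + 75*s - 125 = (s - 5)^3.
Partial fraction decomposition gives [5/(s - 5)] + [6/(s - 5)^2] + [-1/(s - 5)^3].
Invert each term: 5/(s - 5) ↔ 5e^(5t); 6/(s - 5)^2 ↔ 6t·e^(5t); -1/(s - 5)^3 ↔ (-1/2)t^2·e^(5t).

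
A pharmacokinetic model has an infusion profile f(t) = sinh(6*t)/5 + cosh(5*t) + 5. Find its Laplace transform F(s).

F(s) = s/(s^2 - 25) + 6/(5*(s^2 - 36)) + 5/s

By linearity of the Laplace transform, transform each term separately.
L{5} = 5/s; (1/5)·[L{sinh(6t)} = 6/(s^2 - 36)]; L{cosh(5t)} = s/(s^2 - 25).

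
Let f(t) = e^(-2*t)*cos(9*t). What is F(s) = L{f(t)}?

F(s) = (s + 2)/((s + 2)^2 + 81)

L{cos(9t)} = s/(s^2 + 81).
By the first shifting theorem, multiplying by e^(-2t) replaces s with s + 2.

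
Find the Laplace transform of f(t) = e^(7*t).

L{e^(7t)} = 1/(s - 7).

1/(s - 7)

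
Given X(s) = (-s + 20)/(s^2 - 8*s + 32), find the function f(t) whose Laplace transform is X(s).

f(t) = 4*exp(4*t)*sin(4*t) - exp(4*t)*cos(4*t)

Complete the square in the denominator: s^2 - 8*s + 32 = (s - 4)^2 + 4^2.
Split the numerator to match: -s + 20 = -1·(s - 4) + 4·4.
Invert each term: -1·(s - 4)/((s - 4)^2 + 16) ↔ -e^(4t)cos(4t); 4·4/((s - 4)^2 + 16) ↔ 4e^(4t)sin(4t).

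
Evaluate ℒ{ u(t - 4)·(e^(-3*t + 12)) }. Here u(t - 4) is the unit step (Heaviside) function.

By the second shifting theorem, L{u(t - c)·g(t - c)} = e^(-cs)·G(s) with c = 4 and G(s) = L{g(t)}.
L{e^(-3t)} = 1/(s + 3).

exp(-4*s)/(s + 3)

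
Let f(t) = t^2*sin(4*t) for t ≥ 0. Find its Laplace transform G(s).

L{sin(4t)} = 4/(s^2 + 16).
Then apply L{t^2·g(t)} = (-1)^2 d^2/ds^2[H(s)] with H(s) = 4/(s^2 + 16):
differentiating 2 times and applying the sign gives 8*(3*s^2 - 16)/(s^2 + 16)^3.

G(s) = 8*(3*s^2 - 16)/(s^2 + 16)^3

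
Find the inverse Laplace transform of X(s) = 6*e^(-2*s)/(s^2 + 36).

The factor e^(-2s) signals a time shift by c = 2 (second shifting theorem).
L{sin(6t)} = 6/(s^2 + 36), so L^-1{6/(s^2 + 36)} = sin(6*t).
Hence the inverse is u(t - 2) times that function evaluated at t - 2.

Heaviside(t - 2)*(sin(6*t - 12))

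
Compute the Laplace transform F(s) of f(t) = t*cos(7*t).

L{cos(7t)} = s/(s^2 + 49).
Then apply L{t·g(t)} = -d/ds[G(s)] with G(s) = s/(s^2 + 49):
differentiating 1 time and applying the sign gives (s - 7)*(s + 7)/(s^2 + 49)^2.

F(s) = (s - 7)*(s + 7)/(s^2 + 49)^2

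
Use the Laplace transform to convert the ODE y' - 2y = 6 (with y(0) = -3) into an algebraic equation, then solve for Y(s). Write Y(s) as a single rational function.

Transform both sides with L{·}.
Using L{y'} = sY - y(0) = sY - (-3), the left side becomes (s - 2)Y - (-3).
The right side is L{6} = 6/s.
So (s - 2)Y = 6/s + (-3).
Isolate Y and clear denominators.

Y(s) = -3/s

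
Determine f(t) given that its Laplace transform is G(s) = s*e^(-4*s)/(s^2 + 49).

f(t) = Heaviside(t - 4)*(cos(7*t - 28))

The factor e^(-4s) signals a time shift by c = 4 (second shifting theorem).
L{cos(7t)} = s/(s^2 + 49), so L^-1{s/(s^2 + 49)} = cos(7*t).
Hence the inverse is u(t - 4) times that function evaluated at t - 4.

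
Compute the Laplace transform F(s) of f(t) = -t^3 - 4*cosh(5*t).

By linearity of the Laplace transform, transform each term separately.
(-4)·[L{cosh(5t)} = s/(s^2 - 25)]; (-1)·[L{t^3} = 3!/s^4 = 6/s^4].

F(s) = -4*s/(s^2 - 25) - 6/s^4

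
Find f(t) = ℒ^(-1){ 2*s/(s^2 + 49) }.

f(t) = 2*cos(7*t)

Since L{cos(7t)} = s/(s^2 + 49), the inverse is cos(7*t), scaled by 2.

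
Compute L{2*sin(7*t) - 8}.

The transform is linear, so treat each term independently.
(2)·[L{sin(7t)} = 7/(s^2 + 49)]; L{-8} = -8/s.

14/(s^2 + 49) - 8/s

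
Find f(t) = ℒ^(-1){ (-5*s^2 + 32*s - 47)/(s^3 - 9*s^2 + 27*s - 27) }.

f(t) = 2*t^2*exp(3*t) + 2*t*exp(3*t) - 5*exp(3*t)

Factor the denominator: s^3 - 9*s^2 + 27*s - 27 = (s - 3)^3.
Partial fraction decomposition gives [-5/(s - 3)] + [2/(s - 3)^2] + [4/(s - 3)^3].
Invert each term: -5/(s - 3) ↔ -5e^(3t); 2/(s - 3)^2 ↔ 2t·e^(3t); 4/(s - 3)^3 ↔ (2)t^2·e^(3t).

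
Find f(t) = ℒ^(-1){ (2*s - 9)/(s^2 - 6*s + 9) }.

Factor the denominator: s^2 - 6*s + 9 = (s - 3)^2.
Partial fraction decomposition gives [2/(s - 3)] + [-3/(s - 3)^2].
Invert each term: 2/(s - 3) ↔ 2e^(3t); -3/(s - 3)^2 ↔ -3t·e^(3t).

f(t) = -3*t*exp(3*t) + 2*exp(3*t)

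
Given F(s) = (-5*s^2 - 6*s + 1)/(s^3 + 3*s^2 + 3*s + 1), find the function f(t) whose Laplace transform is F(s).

f(t) = t^2*exp(-t) + 4*t*exp(-t) - 5*exp(-t)

Factor the denominator: s^3 + 3*s^2 + 3*s + 1 = (s + 1)^3.
Partial fraction decomposition gives [-5/(s + 1)] + [4/(s + 1)^2] + [2/(s + 1)^3].
Invert each term: -5/(s + 1) ↔ -5e^(-t); 4/(s + 1)^2 ↔ 4t·e^(-t); 2/(s + 1)^3 ↔ (1)t^2·e^(-t).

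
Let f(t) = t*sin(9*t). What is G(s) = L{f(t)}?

G(s) = 18*s/(s^2 + 81)^2

L{sin(9t)} = 9/(s^2 + 81).
Then apply L{t·g(t)} = -d/ds[H(s)] with H(s) = 9/(s^2 + 81):
differentiating 1 time and applying the sign gives 18*s/(s^2 + 81)^2.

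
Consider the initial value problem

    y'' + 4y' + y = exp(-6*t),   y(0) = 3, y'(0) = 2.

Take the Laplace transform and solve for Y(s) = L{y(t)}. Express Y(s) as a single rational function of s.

Y(s) = (3*s^2 + 32*s + 85)/(s^3 + 10*s^2 + 25*s + 6)

Take the Laplace transform of both sides.
The derivative rules (L{y''} = s^2 Y - s·y(0) - y'(0) and L{y'} = sY - y(0), with y(0) = 3, y'(0) = 2) turn the left side into (s^2 + 4*s + 1)Y - (3*s + 14).
The right side is L{exp(-6*t)} = 1/(s + 6).
So (s^2 + 4*s + 1)Y = 1/(s + 6) + (3*s + 14).
Solve for Y(s) and write it as one ratio of polynomials.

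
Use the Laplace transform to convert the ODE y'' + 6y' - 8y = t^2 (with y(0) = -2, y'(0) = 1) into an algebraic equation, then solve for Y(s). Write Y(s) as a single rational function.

Take the Laplace transform of both sides.
The derivative rules (L{y''} = s^2 Y - s·y(0) - y'(0) and L{y'} = sY - y(0), with y(0) = -2, y'(0) = 1) turn the left side into (s^2 + 6*s - 8)Y - (-2*s - 11).
The right side is L{t^2} = 2/s^3.
So (s^2 + 6*s - 8)Y = 2/s^3 + (-2*s - 11).
Solve for Y(s) and write it as one ratio of polynomials.

Y(s) = (-2*s^4 - 11*s^3 + 2)/(s^5 + 6*s^4 - 8*s^3)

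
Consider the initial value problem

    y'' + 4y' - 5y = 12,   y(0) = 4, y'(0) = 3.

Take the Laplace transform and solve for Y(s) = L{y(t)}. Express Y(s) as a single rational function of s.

Y(s) = (4*s^2 + 19*s + 12)/(s^3 + 4*s^2 - 5*s)

Apply the Laplace transform to the equation.
With L{y''} = s^2 Y - s·y(0) - y'(0) and L{y'} = sY - y(0), with y(0) = 4, y'(0) = 3: the LHS transforms to (s^2 + 4*s - 5)Y - (4*s + 19).
The right side is L{12} = 12/s.
So (s^2 + 4*s - 5)Y = 12/s + (4*s + 19).
Isolate Y and clear denominators.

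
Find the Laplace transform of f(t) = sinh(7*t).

7/(s^2 - 49)

L{sinh(7t)} = 7/(s^2 - 49).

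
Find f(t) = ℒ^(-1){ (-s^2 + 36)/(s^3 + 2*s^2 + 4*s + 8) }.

f(t) = 5*sin(2*t) - 5*cos(2*t) + 4*exp(-2*t)

Factor the denominator: s^3 + 2*s^2 + 4*s + 8 = (s + 2)*(s^2 + 4).
Partial fraction decomposition gives [4/(s + 2)] + [-5*s/(s^2 + 4)] + [10/(s^2 + 4)].
Invert each term: 4/(s + 2) ↔ 4e^(-2t); -5·s/(s^2 + 4) ↔ -5cos(2t); 5·2/(s^2 + 4) ↔ 5sin(2t).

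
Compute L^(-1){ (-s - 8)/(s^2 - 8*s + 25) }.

Complete the square in the denominator: s^2 - 8*s + 25 = (s - 4)^2 + 3^2.
Split the numerator to match: -s - 8 = -1·(s - 4) - 4·3.
Invert each term: -1·(s - 4)/((s - 4)^2 + 9) ↔ -e^(4t)cos(3t); -4·3/((s - 4)^2 + 9) ↔ -4e^(4t)sin(3t).

-4*exp(4*t)*sin(3*t) - exp(4*t)*cos(3*t)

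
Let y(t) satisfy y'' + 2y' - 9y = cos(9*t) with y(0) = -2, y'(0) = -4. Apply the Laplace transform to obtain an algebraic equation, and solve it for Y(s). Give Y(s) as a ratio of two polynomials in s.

Y(s) = (-2*s^3 - 8*s^2 - 161*s - 648)/(s^4 + 2*s^3 + 72*s^2 + 162*s - 729)

Apply the Laplace transform to the equation.
With L{y''} = s^2 Y - s·y(0) - y'(0) and L{y'} = sY - y(0), with y(0) = -2, y'(0) = -4: the LHS transforms to (s^2 + 2*s - 9)Y - (-2*s - 8).
The right side is L{cos(9*t)} = s/(s^2 + 81).
So (s^2 + 2*s - 9)Y = s/(s^2 + 81) + (-2*s - 8).
Divide through and combine into a single rational function.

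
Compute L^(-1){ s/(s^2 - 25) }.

cosh(5*t)

Since L{cosh(5t)} = s/(s^2 - 25), the inverse is cosh(5*t).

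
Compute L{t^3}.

6/s^4

L{t^3} = 3!/s^4 = 6/s^4.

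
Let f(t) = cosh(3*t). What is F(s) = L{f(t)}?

F(s) = s/(s^2 - 9)

L{cosh(3t)} = s/(s^2 - 9).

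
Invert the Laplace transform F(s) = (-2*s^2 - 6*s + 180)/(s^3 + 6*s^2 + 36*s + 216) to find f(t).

f(t) = 3*sin(6*t) - 4*cos(6*t) + 2*exp(-6*t)

Factor the denominator: s^3 + 6*s^2 + 36*s + 216 = (s + 6)*(s^2 + 36).
Partial fraction decomposition gives [2/(s + 6)] + [-4*s/(s^2 + 36)] + [18/(s^2 + 36)].
Invert each term: 2/(s + 6) ↔ 2e^(-6t); -4·s/(s^2 + 36) ↔ -4cos(6t); 3·6/(s^2 + 36) ↔ 3sin(6t).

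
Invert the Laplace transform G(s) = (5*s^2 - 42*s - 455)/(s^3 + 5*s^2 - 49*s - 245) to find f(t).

f(t) = -3*exp(7*t) + 5*exp(-5*t) + 3*exp(-7*t)

Factor the denominator: s^3 + 5*s^2 - 49*s - 245 = (s - 7)*(s + 5)*(s + 7).
Partial fraction decomposition gives [5/(s + 5)] + [3/(s + 7)] + [-3/(s - 7)].
Invert each term: 5/(s + 5) ↔ 5e^(-5t); 3/(s + 7) ↔ 3e^(-7t); -3/(s - 7) ↔ -3e^(7t).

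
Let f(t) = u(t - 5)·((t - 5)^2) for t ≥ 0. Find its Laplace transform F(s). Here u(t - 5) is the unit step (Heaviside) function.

By the second shifting theorem, L{u(t - c)·g(t - c)} = e^(-cs)·G(s) with c = 5 and G(s) = L{g(t)}.
L{t^2} = 2!/s^3 = 2/s^3.

F(s) = 2*exp(-5*s)/s^3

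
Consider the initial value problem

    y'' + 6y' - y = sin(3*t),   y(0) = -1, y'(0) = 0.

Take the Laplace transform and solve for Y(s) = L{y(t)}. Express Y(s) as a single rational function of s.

Laplace-transform each side.
The derivative rules (L{y''} = s^2 Y - s·y(0) - y'(0) and L{y'} = sY - y(0), with y(0) = -1, y'(0) = 0) turn the left side into (s^2 + 6*s - 1)Y - (-s - 6).
The right side is L{sin(3*t)} = 3/(s^2 + 9).
So (s^2 + 6*s - 1)Y = 3/(s^2 + 9) + (-s - 6).
Divide through and combine into a single rational function.

Y(s) = (-s^3 - 6*s^2 - 9*s - 51)/(s^4 + 6*s^3 + 8*s^2 + 54*s - 9)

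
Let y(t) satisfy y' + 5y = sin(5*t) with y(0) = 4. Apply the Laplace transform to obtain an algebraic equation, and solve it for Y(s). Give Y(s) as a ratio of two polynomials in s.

Transform both sides with L{·}.
The derivative rules (L{y'} = sY - y(0) = sY - 4) turn the left side into (s + 5)Y - (4).
The right side is L{sin(5*t)} = 5/(s^2 + 25).
So (s + 5)Y = 5/(s^2 + 25) + (4).
Isolate Y and clear denominators.

Y(s) = (4*s^2 + 105)/(s^3 + 5*s^2 + 25*s + 125)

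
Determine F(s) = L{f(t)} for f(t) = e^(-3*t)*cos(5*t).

F(s) = (s + 3)/((s + 3)^2 + 25)

L{cos(5t)} = s/(s^2 + 25).
By the first shifting theorem, multiplying by e^(-3t) replaces s with s + 3.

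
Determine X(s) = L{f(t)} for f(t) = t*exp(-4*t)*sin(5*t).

L{sin(5t)} = 5/(s^2 + 25).
Multiplying by e^(-4t) shifts s → s + 4, so L{exp(-4*t)*sin(5*t)} = 5/((s + 4)^2 + 25).
Then apply L{t·g(t)} = -d/ds[G(s)] with G(s) = 5/((s + 4)^2 + 25):
differentiating 1 time and applying the sign gives 10*(s + 4)/(s^2 + 8*s + 41)^2.

X(s) = 10*(s + 4)/(s^2 + 8*s + 41)^2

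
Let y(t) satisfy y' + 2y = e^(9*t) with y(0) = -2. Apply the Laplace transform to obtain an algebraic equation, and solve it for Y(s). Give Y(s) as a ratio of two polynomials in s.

Y(s) = (-2*s + 19)/(s^2 - 7*s - 18)

Apply the Laplace transform to the equation.
With L{y'} = sY - y(0) = sY - (-2): the LHS transforms to (s + 2)Y - (-2).
The right side is L{e^(9*t)} = 1/(s - 9).
So (s + 2)Y = 1/(s - 9) + (-2).
Isolate Y and clear denominators.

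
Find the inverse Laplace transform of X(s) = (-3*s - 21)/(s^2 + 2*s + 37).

Complete the square in the denominator: s^2 + 2*s + 37 = (s + 1)^2 + 6^2.
Split the numerator to match: -3*s - 21 = -3·(s + 1) - 3·6.
Invert each term: -3·(s + 1)/((s + 1)^2 + 36) ↔ -3e^(-t)cos(6t); -3·6/((s + 1)^2 + 36) ↔ -3e^(-t)sin(6t).

-3*exp(-t)*sin(6*t) - 3*exp(-t)*cos(6*t)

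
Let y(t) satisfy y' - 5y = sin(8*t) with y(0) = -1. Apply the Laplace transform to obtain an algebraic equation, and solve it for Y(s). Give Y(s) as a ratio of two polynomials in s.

Transform both sides with L{·}.
Using L{y'} = sY - y(0) = sY - (-1), the left side becomes (s - 5)Y - (-1).
The right side is L{sin(8*t)} = 8/(s^2 + 64).
So (s - 5)Y = 8/(s^2 + 64) + (-1).
Divide through and combine into a single rational function.

Y(s) = (-s^2 - 56)/(s^3 - 5*s^2 + 64*s - 320)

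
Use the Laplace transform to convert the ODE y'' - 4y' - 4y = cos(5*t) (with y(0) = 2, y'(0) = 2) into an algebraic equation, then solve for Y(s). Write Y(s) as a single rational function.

Y(s) = (2*s^3 - 6*s^2 + 51*s - 150)/(s^4 - 4*s^3 + 21*s^2 - 100*s - 100)

Take the Laplace transform of both sides.
With L{y''} = s^2 Y - s·y(0) - y'(0) and L{y'} = sY - y(0), with y(0) = 2, y'(0) = 2: the LHS transforms to (s^2 - 4*s - 4)Y - (2*s - 6).
The right side is L{cos(5*t)} = s/(s^2 + 25).
So (s^2 - 4*s - 4)Y = s/(s^2 + 25) + (2*s - 6).
Isolate Y and clear denominators.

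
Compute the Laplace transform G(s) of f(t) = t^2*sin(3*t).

L{sin(3t)} = 3/(s^2 + 9).
Then apply L{t^2·g(t)} = (-1)^2 d^2/ds^2[H(s)] with H(s) = 3/(s^2 + 9):
differentiating 2 times and applying the sign gives 18*(s^2 - 3)/(s^2 + 9)^3.

G(s) = 18*(s^2 - 3)/(s^2 + 9)^3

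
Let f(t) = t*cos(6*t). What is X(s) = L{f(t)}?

L{cos(6t)} = s/(s^2 + 36).
Then apply L{t·g(t)} = -d/ds[G(s)] with G(s) = s/(s^2 + 36):
differentiating 1 time and applying the sign gives (s - 6)*(s + 6)/(s^2 + 36)^2.

X(s) = (s - 6)*(s + 6)/(s^2 + 36)^2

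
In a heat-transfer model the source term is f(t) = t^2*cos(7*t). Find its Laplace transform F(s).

F(s) = 2*s*(s^2 - 147)/(s^2 + 49)^3

L{cos(7t)} = s/(s^2 + 49).
Then apply L{t^2·g(t)} = (-1)^2 d^2/ds^2[G(s)] with G(s) = s/(s^2 + 49):
differentiating 2 times and applying the sign gives 2*s*(s^2 - 147)/(s^2 + 49)^3.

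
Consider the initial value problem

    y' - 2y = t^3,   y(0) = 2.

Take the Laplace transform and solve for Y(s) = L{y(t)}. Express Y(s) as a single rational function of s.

Transform both sides with L{·}.
Using L{y'} = sY - y(0) = sY - 2, the left side becomes (s - 2)Y - (2).
The right side is L{t^3} = 6/s^4.
So (s - 2)Y = 6/s^4 + (2).
Solve for Y(s) and write it as one ratio of polynomials.

Y(s) = (2*s^4 + 6)/(s^5 - 2*s^4)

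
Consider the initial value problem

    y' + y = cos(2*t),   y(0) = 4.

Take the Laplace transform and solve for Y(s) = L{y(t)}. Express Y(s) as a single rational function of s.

Laplace-transform each side.
The derivative rules (L{y'} = sY - y(0) = sY - 4) turn the left side into (s + 1)Y - (4).
The right side is L{cos(2*t)} = s/(s^2 + 4).
So (s + 1)Y = s/(s^2 + 4) + (4).
Solve for Y(s) and write it as one ratio of polynomials.

Y(s) = (4*s^2 + s + 16)/(s^3 + s^2 + 4*s + 4)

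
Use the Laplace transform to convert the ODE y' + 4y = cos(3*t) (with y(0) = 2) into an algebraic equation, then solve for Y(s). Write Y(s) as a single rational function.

Y(s) = (2*s^2 + s + 18)/(s^3 + 4*s^2 + 9*s + 36)

Apply the Laplace transform to the equation.
Using L{y'} = sY - y(0) = sY - 2, the left side becomes (s + 4)Y - (2).
The right side is L{cos(3*t)} = s/(s^2 + 9).
So (s + 4)Y = s/(s^2 + 9) + (2).
Divide through and combine into a single rational function.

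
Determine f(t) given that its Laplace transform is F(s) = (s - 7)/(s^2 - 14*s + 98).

Rewrite the denominator: s^2 - 14*s + 98 = (s - 7)^2 + 49.
The form in (s - 7) signals a first-shifting-theorem factor e^(7t).
Since L{cos(7t)} = s/(s^2 + 49), the inverse is exp(7*t)*cos(7*t).

f(t) = exp(7*t)*cos(7*t)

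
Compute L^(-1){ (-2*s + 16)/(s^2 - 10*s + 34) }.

2*exp(5*t)*sin(3*t) - 2*exp(5*t)*cos(3*t)

Complete the square in the denominator: s^2 - 10*s + 34 = (s - 5)^2 + 3^2.
Split the numerator to match: -2*s + 16 = -2·(s - 5) + 2·3.
Invert each term: -2·(s - 5)/((s - 5)^2 + 9) ↔ -2e^(5t)cos(3t); 2·3/((s - 5)^2 + 9) ↔ 2e^(5t)sin(3t).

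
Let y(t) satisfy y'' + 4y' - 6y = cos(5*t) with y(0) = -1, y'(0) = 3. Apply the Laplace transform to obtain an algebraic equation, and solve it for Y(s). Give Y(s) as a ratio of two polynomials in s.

Y(s) = (-s^3 - s^2 - 24*s - 25)/(s^4 + 4*s^3 + 19*s^2 + 100*s - 150)

Laplace-transform each side.
With L{y''} = s^2 Y - s·y(0) - y'(0) and L{y'} = sY - y(0), with y(0) = -1, y'(0) = 3: the LHS transforms to (s^2 + 4*s - 6)Y - (-s - 1).
The right side is L{cos(5*t)} = s/(s^2 + 25).
So (s^2 + 4*s - 6)Y = s/(s^2 + 25) + (-s - 1).
Solve for Y(s) and write it as one ratio of polynomials.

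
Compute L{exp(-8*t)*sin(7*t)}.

7/((s + 8)^2 + 49)

L{sin(7t)} = 7/(s^2 + 49).
By the first shifting theorem, multiplying by e^(-8t) replaces s with s + 8.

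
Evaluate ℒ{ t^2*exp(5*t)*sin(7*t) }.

14*(3*s^2 - 30*s + 26)/(s^2 - 10*s + 74)^3

L{sin(7t)} = 7/(s^2 + 49).
Multiplying by e^(5t) shifts s → s - 5, so L{exp(5*t)*sin(7*t)} = 7/((s - 5)^2 + 49).
Then apply L{t^2·g(t)} = (-1)^2 d^2/ds^2[G(s)] with G(s) = 7/((s - 5)^2 + 49):
differentiating 2 times and applying the sign gives 14*(3*s^2 - 30*s + 26)/(s^2 - 10*s + 74)^3.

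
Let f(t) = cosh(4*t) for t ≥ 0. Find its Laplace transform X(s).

X(s) = s/(s^2 - 16)

L{cosh(4t)} = s/(s^2 - 16).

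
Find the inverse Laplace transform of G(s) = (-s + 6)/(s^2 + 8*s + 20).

Complete the square in the denominator: s^2 + 8*s + 20 = (s + 4)^2 + 2^2.
Split the numerator to match: -s + 6 = -1·(s + 4) + 5·2.
Invert each term: -1·(s + 4)/((s + 4)^2 + 4) ↔ -e^(-4t)cos(2t); 5·2/((s + 4)^2 + 4) ↔ 5e^(-4t)sin(2t).

5*exp(-4*t)*sin(2*t) - exp(-4*t)*cos(2*t)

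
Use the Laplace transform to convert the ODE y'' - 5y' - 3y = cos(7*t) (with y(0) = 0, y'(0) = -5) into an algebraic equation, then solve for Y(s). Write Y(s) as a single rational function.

Y(s) = (-5*s^2 + s - 245)/(s^4 - 5*s^3 + 46*s^2 - 245*s - 147)

Laplace-transform each side.
Using L{y''} = s^2 Y - s·y(0) - y'(0) and L{y'} = sY - y(0), with y(0) = 0, y'(0) = -5, the left side becomes (s^2 - 5*s - 3)Y - (-5).
The right side is L{cos(7*t)} = s/(s^2 + 49).
So (s^2 - 5*s - 3)Y = s/(s^2 + 49) + (-5).
Divide through and combine into a single rational function.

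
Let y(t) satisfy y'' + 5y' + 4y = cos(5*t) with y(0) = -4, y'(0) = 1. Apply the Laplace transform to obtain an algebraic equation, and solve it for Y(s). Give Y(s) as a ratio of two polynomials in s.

Y(s) = (-4*s^3 - 19*s^2 - 99*s - 475)/(s^4 + 5*s^3 + 29*s^2 + 125*s + 100)

Apply the Laplace transform to the equation.
The derivative rules (L{y''} = s^2 Y - s·y(0) - y'(0) and L{y'} = sY - y(0), with y(0) = -4, y'(0) = 1) turn the left side into (s^2 + 5*s + 4)Y - (-4*s - 19).
The right side is L{cos(5*t)} = s/(s^2 + 25).
So (s^2 + 5*s + 4)Y = s/(s^2 + 25) + (-4*s - 19).
Divide through and combine into a single rational function.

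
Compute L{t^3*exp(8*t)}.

L{t^3} = 3!/s^4 = 6/s^4.
By the first shifting theorem, multiplying by e^(8t) replaces s with s - 8.

6/(s - 8)^4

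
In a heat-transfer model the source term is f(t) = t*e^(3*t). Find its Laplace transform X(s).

X(s) = (s - 3)^(-2)

L{e^(3t)} = 1/(s - 3).
Then apply L{t·g(t)} = -d/ds[G(s)] with G(s) = 1/(s - 3):
differentiating 1 time and applying the sign gives (s - 3)^(-2).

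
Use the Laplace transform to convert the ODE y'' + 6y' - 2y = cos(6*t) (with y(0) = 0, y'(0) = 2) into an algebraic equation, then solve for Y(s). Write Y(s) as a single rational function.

Y(s) = (2*s^2 + s + 72)/(s^4 + 6*s^3 + 34*s^2 + 216*s - 72)

Transform both sides with L{·}.
The derivative rules (L{y''} = s^2 Y - s·y(0) - y'(0) and L{y'} = sY - y(0), with y(0) = 0, y'(0) = 2) turn the left side into (s^2 + 6*s - 2)Y - (2).
The right side is L{cos(6*t)} = s/(s^2 + 36).
So (s^2 + 6*s - 2)Y = s/(s^2 + 36) + (2).
Divide through and combine into a single rational function.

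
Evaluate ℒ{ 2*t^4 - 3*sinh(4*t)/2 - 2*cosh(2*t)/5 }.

-2*s/(5*(s^2 - 4)) - 6/(s^2 - 16) + 48/s^5

Apply the Laplace transform termwise.
(-2/5)·[L{cosh(2t)} = s/(s^2 - 4)]; (-3/2)·[L{sinh(4t)} = 4/(s^2 - 16)]; (2)·[L{t^4} = 4!/s^5 = 24/s^5].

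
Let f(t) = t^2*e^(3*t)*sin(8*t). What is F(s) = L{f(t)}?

F(s) = 16*(3*s^2 - 18*s - 37)/(s^2 - 6*s + 73)^3

L{sin(8t)} = 8/(s^2 + 64).
Multiplying by e^(3t) shifts s → s - 3, so L{e^(3*t)*sin(8*t)} = 8/((s - 3)^2 + 64).
Then apply L{t^2·g(t)} = (-1)^2 d^2/ds^2[G(s)] with G(s) = 8/((s - 3)^2 + 64):
differentiating 2 times and applying the sign gives 16*(3*s^2 - 18*s - 37)/(s^2 - 6*s + 73)^3.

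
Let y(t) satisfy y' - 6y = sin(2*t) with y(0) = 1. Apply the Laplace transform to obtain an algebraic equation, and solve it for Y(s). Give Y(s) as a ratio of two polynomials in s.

Transform both sides with L{·}.
Using L{y'} = sY - y(0) = sY - 1, the left side becomes (s - 6)Y - (1).
The right side is L{sin(2*t)} = 2/(s^2 + 4).
So (s - 6)Y = 2/(s^2 + 4) + (1).
Divide through and combine into a single rational function.

Y(s) = (s^2 + 6)/(s^3 - 6*s^2 + 4*s - 24)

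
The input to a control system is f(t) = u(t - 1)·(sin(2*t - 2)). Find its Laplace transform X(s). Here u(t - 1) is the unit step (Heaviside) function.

X(s) = 2*exp(-s)/(s^2 + 4)

By the second shifting theorem, L{u(t - c)·g(t - c)} = e^(-cs)·G(s) with c = 1 and G(s) = L{g(t)}.
L{sin(2t)} = 2/(s^2 + 4).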